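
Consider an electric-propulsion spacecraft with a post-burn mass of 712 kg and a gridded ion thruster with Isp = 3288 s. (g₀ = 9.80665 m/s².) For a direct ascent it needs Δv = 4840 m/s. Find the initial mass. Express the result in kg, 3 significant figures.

initial mass ≈ 827 kg

v_e = Isp · g₀ = 3288 × 9.80665 = 32244.3 m/s.
By the Tsiolkovsky rocket equation, m₀/m_f = exp(Δv / v_e) = exp(4840 / 32244.3) = exp(0.1501) = 1.1620.
m₀ = m_f × 1.1620 = 712 × 1.1620 = 827.344 kg.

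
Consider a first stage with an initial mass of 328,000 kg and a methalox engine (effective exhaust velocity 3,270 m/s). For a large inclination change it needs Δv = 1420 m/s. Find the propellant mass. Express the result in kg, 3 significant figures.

propellant mass ≈ 116000 kg

Using Δv = v_e ln(m₀/m_f): m₀/m_f = exp(Δv / v_e) = exp(1420 / 3270.0) = exp(0.4343) = 1.5438.
m_f = 328,000 / 1.5438 = 212,463 kg, so propellant = m₀ − m_f = 328,000 − 212,463 = 115,537 kg.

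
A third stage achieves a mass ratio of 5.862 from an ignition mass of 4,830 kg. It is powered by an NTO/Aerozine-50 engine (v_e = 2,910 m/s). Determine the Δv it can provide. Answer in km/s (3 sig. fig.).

Δv = v_e · ln(5.862) = 2910.0 × 1.7685 ≈ 5146.3 m/s.

Δv ≈ 5.15 km/s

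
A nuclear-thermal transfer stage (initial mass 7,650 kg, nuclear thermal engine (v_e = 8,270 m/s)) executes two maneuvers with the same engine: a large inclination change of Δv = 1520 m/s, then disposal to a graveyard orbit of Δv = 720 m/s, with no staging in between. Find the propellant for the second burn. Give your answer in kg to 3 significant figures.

propellant for the second burn ≈ 531 kg

After the first burn: m = 7650 × exp(−1520/8270.0) = 7650 × 0.83210 = 6,365.57 kg.
After the second burn: m = 6,365.57 × exp(−720/8270.0) = 6,365.57 × 0.91662 = 5,834.81 kg.
Second-burn propellant = 6,365.57 − 5,834.81 = 530.76 kg.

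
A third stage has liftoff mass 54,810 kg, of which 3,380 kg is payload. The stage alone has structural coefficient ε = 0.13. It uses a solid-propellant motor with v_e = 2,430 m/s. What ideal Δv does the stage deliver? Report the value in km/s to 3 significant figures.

Δv ≈ 4.12 km/s

Stage wet mass = m₀ − payload = 54,810 − 3,380 = 51,430 kg.
Stage dry mass = ε × stage wet mass = 0.13 × 51,430 = 6,685.9 kg.
Burnout mass m_f = stage dry + payload = 6,685.9 + 3,380 = 10,065.9 kg.
Δv = v_e · ln(54,810/10,065.9) = 2430.0 × ln(5.445) = 2430.0 × 1.6947 ≈ 4118 m/s.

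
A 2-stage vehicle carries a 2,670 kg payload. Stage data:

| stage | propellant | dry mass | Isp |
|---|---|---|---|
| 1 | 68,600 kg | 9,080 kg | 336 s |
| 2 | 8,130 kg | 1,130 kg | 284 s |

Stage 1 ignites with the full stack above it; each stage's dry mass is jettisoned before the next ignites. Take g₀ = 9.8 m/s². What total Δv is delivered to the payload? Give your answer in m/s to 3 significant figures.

Ignition mass of stage 1 = 68,600+9,080 + 8,130+1,130 + 2,670 = 89,610 kg.
Stage 1: m₀ = 89,610 kg, m_f = 89,610 − 68,600 = 21,010 kg; Δv = 336×9.8×ln(4.265) = 3292.8×1.4505 ≈ 4776 m/s.
Stage 2: m₀ = 11,930 kg, m_f = 11,930 − 8,130 = 3,800 kg; Δv = 284×9.8×ln(3.139) = 2783.2×1.1441 ≈ 3184 m/s.
Total Δv = 4776 + 3184 = 7960 m/s.

Δv ≈ 7960 m/s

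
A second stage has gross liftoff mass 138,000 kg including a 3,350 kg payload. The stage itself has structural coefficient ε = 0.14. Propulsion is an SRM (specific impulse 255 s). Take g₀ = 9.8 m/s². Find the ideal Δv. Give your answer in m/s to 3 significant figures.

Δv ≈ 4570 m/s

Stage wet mass = m₀ − payload = 138,000 − 3,350 = 134,650 kg.
Stage dry mass = ε × stage wet mass = 0.14 × 134,650 = 18,851 kg.
Burnout mass m_f = stage dry + payload = 18,851 + 3,350 = 22,201 kg.
v_e = Isp · g₀ = 255 × 9.8 = 2499.0 m/s.
Δv = v_e · ln(138,000/22,201) = 2499.0 × ln(6.216) = 2499.0 × 1.8271 ≈ 4566 m/s.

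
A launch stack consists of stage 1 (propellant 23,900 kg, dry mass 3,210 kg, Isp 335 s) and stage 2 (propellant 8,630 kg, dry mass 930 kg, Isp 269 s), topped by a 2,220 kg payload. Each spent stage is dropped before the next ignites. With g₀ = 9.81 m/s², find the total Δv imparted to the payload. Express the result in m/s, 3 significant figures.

Ignition mass of stage 1 = 23,900+3,210 + 8,630+930 + 2,220 = 38,890 kg.
Stage 1: m₀ = 38,890 kg, m_f = 38,890 − 23,900 = 14,990 kg; Δv = 335×9.81×ln(2.594) = 3286.4×0.9534 ≈ 3133 m/s.
Stage 2: m₀ = 11,780 kg, m_f = 11,780 − 8,630 = 3,150 kg; Δv = 269×9.81×ln(3.74) = 2638.9×1.3190 ≈ 3481 m/s.
Total Δv = 3133 + 3481 = 6614 m/s.

Δv ≈ 6610 m/s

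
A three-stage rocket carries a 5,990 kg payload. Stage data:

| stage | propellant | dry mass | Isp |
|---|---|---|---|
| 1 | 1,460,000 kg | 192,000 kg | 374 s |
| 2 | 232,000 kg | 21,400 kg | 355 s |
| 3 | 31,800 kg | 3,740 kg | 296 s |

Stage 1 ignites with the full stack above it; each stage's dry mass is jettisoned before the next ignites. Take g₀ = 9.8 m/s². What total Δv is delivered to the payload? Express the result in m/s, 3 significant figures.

Δv ≈ 14700 m/s

Ignition mass of stage 1 = 1,460,000+192,000 + 232,000+21,400 + 31,800+3,740 + 5,990 = 1,946,930 kg.
Stage 1: m₀ = 1,946,930 kg, m_f = 1,946,930 − 1,460,000 = 486,930 kg; Δv = 374×9.8×ln(3.998) = 3665.2×1.3859 ≈ 5080 m/s.
Stage 2: m₀ = 294,930 kg, m_f = 294,930 − 232,000 = 62,930 kg; Δv = 355×9.8×ln(4.687) = 3479.0×1.5447 ≈ 5374 m/s.
Stage 3: m₀ = 41,530 kg, m_f = 41,530 − 31,800 = 9,730 kg; Δv = 296×9.8×ln(4.268) = 2900.8×1.4512 ≈ 4210 m/s.
Total Δv = 5080 + 5374 + 4210 = 14664 m/s.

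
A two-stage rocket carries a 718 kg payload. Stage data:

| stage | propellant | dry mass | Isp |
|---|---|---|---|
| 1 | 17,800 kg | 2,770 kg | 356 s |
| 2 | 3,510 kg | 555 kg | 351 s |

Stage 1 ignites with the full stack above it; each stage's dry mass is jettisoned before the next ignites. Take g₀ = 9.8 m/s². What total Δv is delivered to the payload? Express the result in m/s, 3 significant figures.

Ignition mass of stage 1 = 17,800+2,770 + 3,510+555 + 718 = 25,353 kg.
Stage 1: m₀ = 25,353 kg, m_f = 25,353 − 17,800 = 7,553 kg; Δv = 356×9.8×ln(3.357) = 3488.8×1.2110 ≈ 4225 m/s.
Stage 2: m₀ = 4,783 kg, m_f = 4,783 − 3,510 = 1,273 kg; Δv = 351×9.8×ln(3.757) = 3439.8×1.3237 ≈ 4553 m/s.
Total Δv = 4225 + 4553 = 8778 m/s.

Δv ≈ 8780 m/s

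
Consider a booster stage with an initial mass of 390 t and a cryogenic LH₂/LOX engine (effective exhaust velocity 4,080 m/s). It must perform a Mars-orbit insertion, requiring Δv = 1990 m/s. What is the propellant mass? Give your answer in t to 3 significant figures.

m₀/m_f = exp(Δv / v_e) = exp(1990 / 4080.0) = exp(0.4877) = 1.6286.
m_f = 390 / 1.6286 = 239.469 t, so propellant = m₀ − m_f = 390 − 239.469 = 150.531 t.

propellant mass ≈ 151 t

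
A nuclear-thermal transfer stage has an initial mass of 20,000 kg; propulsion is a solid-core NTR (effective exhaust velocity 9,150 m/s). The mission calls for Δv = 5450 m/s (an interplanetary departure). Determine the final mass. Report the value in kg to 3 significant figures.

final mass ≈ 11000 kg

m₀/m_f = exp(Δv / v_e) = exp(5450 / 9150.0) = exp(0.5956) = 1.8142.
m_f = m₀ / 1.8142 = 20,000 / 1.8142 = 11,024.1 kg.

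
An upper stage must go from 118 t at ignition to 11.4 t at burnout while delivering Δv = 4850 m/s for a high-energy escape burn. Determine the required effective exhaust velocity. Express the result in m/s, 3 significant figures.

v_e ≈ 2080 m/s

ln(m₀/m_f) = ln(118000/11400) = ln(10.35) = 2.3371.
Using Δv = v_e ln(m₀/m_f): v_e = Δv / ln(m₀/m_f) = 4850 / 2.3371 = 2075.2 m/s.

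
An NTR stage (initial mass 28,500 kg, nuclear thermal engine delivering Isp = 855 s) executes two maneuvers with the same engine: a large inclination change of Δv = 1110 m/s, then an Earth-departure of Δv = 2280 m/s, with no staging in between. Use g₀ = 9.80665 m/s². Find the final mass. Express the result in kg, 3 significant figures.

final mass ≈ 19000 kg

v_e = Isp · g₀ = 855 × 9.80665 = 8384.7 m/s.
After the first burn: m = 28500 × exp(−1110/8384.7) = 28500 × 0.87600 = 24,966 kg.
After the second burn: m = 24,966 × exp(−2280/8384.7) = 24,966 × 0.76191 = 19,021.8 kg.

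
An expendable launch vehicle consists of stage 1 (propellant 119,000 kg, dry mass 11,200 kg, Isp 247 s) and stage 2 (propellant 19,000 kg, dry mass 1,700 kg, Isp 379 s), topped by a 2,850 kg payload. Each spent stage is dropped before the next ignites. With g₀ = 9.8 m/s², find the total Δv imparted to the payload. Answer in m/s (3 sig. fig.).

Δv ≈ 9710 m/s

Ignition mass of stage 1 = 119,000+11,200 + 19,000+1,700 + 2,850 = 153,750 kg.
Stage 1: m₀ = 153,750 kg, m_f = 153,750 − 119,000 = 34,750 kg; Δv = 247×9.8×ln(4.424) = 2420.6×1.4871 ≈ 3600 m/s.
Stage 2: m₀ = 23,550 kg, m_f = 23,550 − 19,000 = 4,550 kg; Δv = 379×9.8×ln(5.176) = 3714.2×1.6440 ≈ 6106 m/s.
Total Δv = 3600 + 6106 = 9706 m/s.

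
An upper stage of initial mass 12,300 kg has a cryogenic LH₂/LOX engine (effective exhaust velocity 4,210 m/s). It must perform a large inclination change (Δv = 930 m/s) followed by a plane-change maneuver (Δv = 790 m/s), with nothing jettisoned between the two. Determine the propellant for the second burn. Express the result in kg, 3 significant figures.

propellant for the second burn ≈ 1690 kg

After the first burn: m = 12300 × exp(−930/4210.0) = 12300 × 0.80179 = 9,862.02 kg.
After the second burn: m = 9,862.02 × exp(−790/4210.0) = 9,862.02 × 0.82891 = 8,174.73 kg.
Second-burn propellant = 9,862.02 − 8,174.73 = 1,687.29 kg.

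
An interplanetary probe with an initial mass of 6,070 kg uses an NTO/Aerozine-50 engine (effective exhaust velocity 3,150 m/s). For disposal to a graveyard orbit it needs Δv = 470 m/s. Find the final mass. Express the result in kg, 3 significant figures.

From the ideal rocket equation, m₀/m_f = exp(Δv / v_e) = exp(470 / 3150.0) = exp(0.1492) = 1.1609.
m_f = m₀ / 1.1609 = 6,070 / 1.1609 = 5,228.7 kg.

final mass ≈ 5230 kg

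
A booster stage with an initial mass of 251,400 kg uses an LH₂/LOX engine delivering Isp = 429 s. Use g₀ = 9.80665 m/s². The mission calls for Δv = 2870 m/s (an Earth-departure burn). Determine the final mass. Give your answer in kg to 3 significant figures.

v_e = Isp · g₀ = 429 × 9.80665 = 4207.1 m/s.
From the ideal rocket equation, m₀/m_f = exp(Δv / v_e) = exp(2870 / 4207.1) = exp(0.6822) = 1.9782.
m_f = m₀ / 1.9782 = 251,400 / 1.9782 = 127,085 kg.

final mass ≈ 127000 kg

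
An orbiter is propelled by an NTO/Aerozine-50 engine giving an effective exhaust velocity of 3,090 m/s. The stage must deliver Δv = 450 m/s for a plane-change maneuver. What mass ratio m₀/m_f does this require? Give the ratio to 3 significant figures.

mass ratio ≈ 1.16

m₀/m_f = exp(Δv / v_e) = exp(450 / 3090.0) = exp(0.1456) = 1.1568.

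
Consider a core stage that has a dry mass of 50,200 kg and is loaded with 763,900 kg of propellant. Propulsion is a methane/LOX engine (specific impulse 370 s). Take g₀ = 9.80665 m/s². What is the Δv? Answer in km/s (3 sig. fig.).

Δv ≈ 10.1 km/s

v_e = Isp · g₀ = 370 × 9.80665 = 3628.5 m/s.
m₀ = m_dry + m_prop = 50,200 + 763,900 = 814,100 kg.
From the ideal rocket equation, Δv = v_e · ln(m₀/m_f) = 3628.5 × ln(16.22) = 3628.5 × 2.7861 ≈ 10109.1 m/s.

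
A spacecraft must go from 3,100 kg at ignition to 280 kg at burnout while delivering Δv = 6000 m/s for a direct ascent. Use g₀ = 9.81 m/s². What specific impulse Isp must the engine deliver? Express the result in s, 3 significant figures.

ln(m₀/m_f) = ln(3100/280) = ln(11.07) = 2.4044.
v_e = Δv / ln(m₀/m_f) = 6000 / 2.4044 = 2495.5 m/s.
Isp = v_e / g₀ = 2495.5 / 9.81 = 254.4 s.

Isp ≈ 254 s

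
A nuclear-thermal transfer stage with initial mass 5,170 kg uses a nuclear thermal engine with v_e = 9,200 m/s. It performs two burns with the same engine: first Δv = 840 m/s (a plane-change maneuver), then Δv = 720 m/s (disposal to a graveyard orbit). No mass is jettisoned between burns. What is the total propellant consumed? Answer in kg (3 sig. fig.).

After the first burn: m = 5170 × exp(−840/9200.0) = 5170 × 0.91274 = 4,718.87 kg.
After the second burn: m = 4,718.87 × exp(−720/9200.0) = 4,718.87 × 0.92472 = 4,363.63 kg.
Total propellant = m₀ − m_final = 5170 − 4,363.63 = 806.37 kg.

total propellant consumed ≈ 806 kg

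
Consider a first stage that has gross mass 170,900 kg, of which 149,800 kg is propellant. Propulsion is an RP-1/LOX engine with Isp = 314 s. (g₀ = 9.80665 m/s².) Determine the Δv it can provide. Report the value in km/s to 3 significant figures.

Δv ≈ 6.44 km/s

v_e = Isp · g₀ = 314 × 9.80665 = 3079.3 m/s.
m_f = m₀ − m_prop = 170,900 − 149,800 = 21,100 kg.
From the ideal rocket equation, Δv = v_e · ln(m₀/m_f) = 3079.3 × ln(8.1) = 3079.3 × 2.0918 ≈ 6441.3 m/s.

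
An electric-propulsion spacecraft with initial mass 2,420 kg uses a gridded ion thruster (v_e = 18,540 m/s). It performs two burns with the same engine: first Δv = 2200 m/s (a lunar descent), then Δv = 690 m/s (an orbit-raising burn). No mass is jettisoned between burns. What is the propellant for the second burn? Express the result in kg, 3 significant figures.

propellant for the second burn ≈ 78.5 kg

After the first burn: m = 2420 × exp(−2200/18540.0) = 2420 × 0.88811 = 2,149.23 kg.
After the second burn: m = 2,149.23 × exp(−690/18540.0) = 2,149.23 × 0.96347 = 2,070.72 kg.
Second-burn propellant = 2,149.23 − 2,070.72 = 78.51 kg.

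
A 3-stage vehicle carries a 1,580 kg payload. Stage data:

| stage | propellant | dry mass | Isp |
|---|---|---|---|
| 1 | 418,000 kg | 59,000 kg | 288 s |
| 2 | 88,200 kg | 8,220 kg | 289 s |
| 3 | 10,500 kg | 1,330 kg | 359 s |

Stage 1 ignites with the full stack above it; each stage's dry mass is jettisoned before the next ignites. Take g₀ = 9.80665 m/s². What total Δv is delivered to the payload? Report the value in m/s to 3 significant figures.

Δv ≈ 13500 m/s

Ignition mass of stage 1 = 418,000+59,000 + 88,200+8,220 + 10,500+1,330 + 1,580 = 586,830 kg.
Stage 1: m₀ = 586,830 kg, m_f = 586,830 − 418,000 = 168,830 kg; Δv = 288×9.80665×ln(3.476) = 2824.3×1.2458 ≈ 3519 m/s.
Stage 2: m₀ = 109,830 kg, m_f = 109,830 − 88,200 = 21,630 kg; Δv = 289×9.80665×ln(5.078) = 2834.1×1.6249 ≈ 4605 m/s.
Stage 3: m₀ = 13,410 kg, m_f = 13,410 − 10,500 = 2,910 kg; Δv = 359×9.80665×ln(4.608) = 3520.6×1.5278 ≈ 5379 m/s.
Total Δv = 3519 + 4605 + 5379 = 13503 m/s.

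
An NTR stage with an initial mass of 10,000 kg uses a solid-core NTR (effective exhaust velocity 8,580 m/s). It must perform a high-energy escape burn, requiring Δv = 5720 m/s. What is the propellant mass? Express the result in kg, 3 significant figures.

propellant mass ≈ 4870 kg

By the Tsiolkovsky rocket equation, m₀/m_f = exp(Δv / v_e) = exp(5720 / 8580.0) = exp(0.6667) = 1.9477.
m_f = 10,000 / 1.9477 = 5,134.26 kg, so propellant = m₀ − m_f = 10,000 − 5,134.26 = 4,865.74 kg.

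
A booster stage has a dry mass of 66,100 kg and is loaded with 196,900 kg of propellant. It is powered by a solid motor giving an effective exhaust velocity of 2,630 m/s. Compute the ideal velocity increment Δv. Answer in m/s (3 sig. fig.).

Δv ≈ 3630 m/s

m₀ = m_dry + m_prop = 66,100 + 196,900 = 263,000 kg.
Δv = v_e · ln(m₀/m_f) = 2630.0 × ln(3.979) = 2630.0 × 1.3810 ≈ 3632.0 m/s.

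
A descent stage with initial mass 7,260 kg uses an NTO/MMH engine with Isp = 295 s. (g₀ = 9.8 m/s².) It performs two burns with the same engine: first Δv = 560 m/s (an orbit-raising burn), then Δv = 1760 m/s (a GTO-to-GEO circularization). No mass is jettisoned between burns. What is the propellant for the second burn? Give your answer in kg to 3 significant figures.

v_e = Isp · g₀ = 295 × 9.8 = 2891.0 m/s.
After the first burn: m = 7260 × exp(−560/2891.0) = 7260 × 0.82390 = 5,981.51 kg.
After the second burn: m = 5,981.51 × exp(−1760/2891.0) = 5,981.51 × 0.54401 = 3,254 kg.
Second-burn propellant = 5,981.51 − 3,254 = 2,727.51 kg.

propellant for the second burn ≈ 2730 kg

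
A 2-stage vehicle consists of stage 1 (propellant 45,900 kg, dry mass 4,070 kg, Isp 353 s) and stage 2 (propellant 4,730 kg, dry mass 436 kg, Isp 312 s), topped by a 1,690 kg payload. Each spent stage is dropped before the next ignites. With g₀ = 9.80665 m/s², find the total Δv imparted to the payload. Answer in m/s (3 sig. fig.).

Δv ≈ 9290 m/s

Ignition mass of stage 1 = 45,900+4,070 + 4,730+436 + 1,690 = 56,826 kg.
Stage 1: m₀ = 56,826 kg, m_f = 56,826 − 45,900 = 10,926 kg; Δv = 353×9.80665×ln(5.201) = 3461.7×1.6488 ≈ 5708 m/s.
Stage 2: m₀ = 6,856 kg, m_f = 6,856 − 4,730 = 2,126 kg; Δv = 312×9.80665×ln(3.225) = 3059.7×1.1709 ≈ 3583 m/s.
Total Δv = 5708 + 3583 = 9291 m/s.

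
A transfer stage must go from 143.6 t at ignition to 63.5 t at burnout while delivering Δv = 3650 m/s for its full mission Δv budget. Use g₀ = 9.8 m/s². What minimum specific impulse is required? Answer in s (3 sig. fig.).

Isp ≈ 456 s

ln(m₀/m_f) = ln(143600/63500) = ln(2.261) = 0.8160.
v_e = Δv / ln(m₀/m_f) = 3650 / 0.8160 = 4473.1 m/s.
Isp = v_e / g₀ = 4473.1 / 9.8 = 456.4 s.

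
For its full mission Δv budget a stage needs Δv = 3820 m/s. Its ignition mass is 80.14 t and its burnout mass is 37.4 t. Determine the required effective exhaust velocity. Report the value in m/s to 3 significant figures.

v_e ≈ 5010 m/s

ln(m₀/m_f) = ln(80140/37400) = ln(2.143) = 0.7621.
From the ideal rocket equation, v_e = Δv / ln(m₀/m_f) = 3820 / 0.7621 = 5012.4 m/s.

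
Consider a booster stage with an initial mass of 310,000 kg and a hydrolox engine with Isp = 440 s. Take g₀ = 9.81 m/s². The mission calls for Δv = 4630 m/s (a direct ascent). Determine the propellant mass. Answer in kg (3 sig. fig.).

v_e = Isp · g₀ = 440 × 9.81 = 4316.4 m/s.
From the ideal rocket equation, m₀/m_f = exp(Δv / v_e) = exp(4630 / 4316.4) = exp(1.0727) = 2.9231.
m_f = 310,000 / 2.9231 = 106,052 kg, so propellant = m₀ − m_f = 310,000 − 106,052 = 203,948 kg.

propellant mass ≈ 204000 kg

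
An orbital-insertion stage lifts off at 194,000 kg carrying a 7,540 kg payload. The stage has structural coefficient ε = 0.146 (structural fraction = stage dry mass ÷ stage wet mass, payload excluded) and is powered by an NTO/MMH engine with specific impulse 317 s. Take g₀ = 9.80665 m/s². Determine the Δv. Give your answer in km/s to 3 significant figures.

Δv ≈ 5.34 km/s

Stage wet mass = m₀ − payload = 194,000 − 7,540 = 186,460 kg.
Stage dry mass = ε × stage wet mass = 0.146 × 186,460 = 27,223.2 kg.
Burnout mass m_f = stage dry + payload = 27,223.2 + 7,540 = 34,763.2 kg.
v_e = Isp · g₀ = 317 × 9.80665 = 3108.7 m/s.
Δv = v_e · ln(194,000/34,763.2) = 3108.7 × ln(5.581) = 3108.7 × 1.7193 ≈ 5345 m/s.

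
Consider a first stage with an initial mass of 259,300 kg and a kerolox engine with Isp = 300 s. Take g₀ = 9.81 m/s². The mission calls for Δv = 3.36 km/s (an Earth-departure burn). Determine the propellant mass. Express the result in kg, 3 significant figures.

v_e = Isp · g₀ = 300 × 9.81 = 2943.0 m/s.
Using Δv = v_e ln(m₀/m_f): m₀/m_f = exp(Δv / v_e) = exp(3360 / 2943.0) = exp(1.1417) = 3.1321.
m_f = 259,300 / 3.1321 = 82,787.9 kg, so propellant = m₀ − m_f = 259,300 − 82,787.9 = 176,512.1 kg.

propellant mass ≈ 177000 kg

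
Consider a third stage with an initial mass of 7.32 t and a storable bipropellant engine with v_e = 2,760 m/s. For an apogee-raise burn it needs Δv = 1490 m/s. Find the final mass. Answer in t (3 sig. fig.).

From the ideal rocket equation, m₀/m_f = exp(Δv / v_e) = exp(1490 / 2760.0) = exp(0.5399) = 1.7158.
m_f = m₀ / 1.7158 = 7.32 / 1.7158 = 4.26623 t.

final mass ≈ 4.27 t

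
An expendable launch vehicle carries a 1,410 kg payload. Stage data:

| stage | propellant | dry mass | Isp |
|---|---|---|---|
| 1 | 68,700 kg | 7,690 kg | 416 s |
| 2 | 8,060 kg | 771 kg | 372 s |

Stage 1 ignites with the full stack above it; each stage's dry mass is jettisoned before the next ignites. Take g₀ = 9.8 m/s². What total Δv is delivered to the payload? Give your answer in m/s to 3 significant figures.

Ignition mass of stage 1 = 68,700+7,690 + 8,060+771 + 1,410 = 86,631 kg.
Stage 1: m₀ = 86,631 kg, m_f = 86,631 − 68,700 = 17,931 kg; Δv = 416×9.8×ln(4.831) = 4076.8×1.5751 ≈ 6421 m/s.
Stage 2: m₀ = 10,241 kg, m_f = 10,241 − 8,060 = 2,181 kg; Δv = 372×9.8×ln(4.696) = 3645.6×1.5466 ≈ 5638 m/s.
Total Δv = 6421 + 5638 = 12059 m/s.

Δv ≈ 12100 m/s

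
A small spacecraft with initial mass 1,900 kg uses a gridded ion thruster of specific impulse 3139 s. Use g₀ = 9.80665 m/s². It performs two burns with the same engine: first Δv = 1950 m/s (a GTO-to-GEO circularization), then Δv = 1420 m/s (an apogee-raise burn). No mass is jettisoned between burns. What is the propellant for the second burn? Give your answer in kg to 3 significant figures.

propellant for the second burn ≈ 80.4 kg

v_e = Isp · g₀ = 3139 × 9.80665 = 30783.1 m/s.
After the first burn: m = 1900 × exp(−1950/30783.1) = 1900 × 0.93862 = 1,783.38 kg.
After the second burn: m = 1,783.38 × exp(−1420/30783.1) = 1,783.38 × 0.95492 = 1,702.99 kg.
Second-burn propellant = 1,783.38 − 1,702.99 = 80.39 kg.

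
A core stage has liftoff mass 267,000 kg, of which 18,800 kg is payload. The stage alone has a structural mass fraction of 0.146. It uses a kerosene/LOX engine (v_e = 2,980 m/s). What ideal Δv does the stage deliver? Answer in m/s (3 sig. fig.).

Δv ≈ 4710 m/s

Stage wet mass = m₀ − payload = 267,000 − 18,800 = 248,200 kg.
Stage dry mass = ε × stage wet mass = 0.146 × 248,200 = 36,237.2 kg.
Burnout mass m_f = stage dry + payload = 36,237.2 + 18,800 = 55,037.2 kg.
By the Tsiolkovsky rocket equation, Δv = v_e · ln(267,000/55,037.2) = 2980.0 × ln(4.851) = 2980.0 × 1.5792 ≈ 4706 m/s.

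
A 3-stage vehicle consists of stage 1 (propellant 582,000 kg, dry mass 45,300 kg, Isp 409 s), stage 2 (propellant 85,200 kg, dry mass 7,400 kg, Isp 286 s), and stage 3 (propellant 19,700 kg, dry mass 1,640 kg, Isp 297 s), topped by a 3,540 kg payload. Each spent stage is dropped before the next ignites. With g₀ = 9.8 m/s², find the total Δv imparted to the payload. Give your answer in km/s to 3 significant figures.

Ignition mass of stage 1 = 582,000+45,300 + 85,200+7,400 + 19,700+1,640 + 3,540 = 744,780 kg.
Stage 1: m₀ = 744,780 kg, m_f = 744,780 − 582,000 = 162,780 kg; Δv = 409×9.8×ln(4.575) = 4008.2×1.5207 ≈ 6095 m/s.
Stage 2: m₀ = 117,480 kg, m_f = 117,480 − 85,200 = 32,280 kg; Δv = 286×9.8×ln(3.639) = 2802.8×1.2918 ≈ 3621 m/s.
Stage 3: m₀ = 24,880 kg, m_f = 24,880 − 19,700 = 5,180 kg; Δv = 297×9.8×ln(4.803) = 2910.6×1.5693 ≈ 4567 m/s.
Total Δv = 6095 + 3621 + 4567 = 14283 m/s.

Δv ≈ 14.3 km/s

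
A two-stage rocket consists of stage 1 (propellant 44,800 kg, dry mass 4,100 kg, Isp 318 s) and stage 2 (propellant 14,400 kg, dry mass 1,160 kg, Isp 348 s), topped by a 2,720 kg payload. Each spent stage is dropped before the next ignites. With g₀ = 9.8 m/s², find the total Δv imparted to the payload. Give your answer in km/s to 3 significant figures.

Δv ≈ 8.71 km/s

Ignition mass of stage 1 = 44,800+4,100 + 14,400+1,160 + 2,720 = 67,180 kg.
Stage 1: m₀ = 67,180 kg, m_f = 67,180 − 44,800 = 22,380 kg; Δv = 318×9.8×ln(3.002) = 3116.4×1.0992 ≈ 3426 m/s.
Stage 2: m₀ = 18,280 kg, m_f = 18,280 − 14,400 = 3,880 kg; Δv = 348×9.8×ln(4.711) = 3410.4×1.5500 ≈ 5286 m/s.
Total Δv = 3426 + 5286 = 8712 m/s.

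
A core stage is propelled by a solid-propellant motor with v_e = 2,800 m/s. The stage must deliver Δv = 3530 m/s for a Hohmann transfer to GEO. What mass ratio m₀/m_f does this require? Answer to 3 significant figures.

m₀/m_f = exp(Δv / v_e) = exp(3530 / 2800.0) = exp(1.2607) = 3.5279.

mass ratio ≈ 3.53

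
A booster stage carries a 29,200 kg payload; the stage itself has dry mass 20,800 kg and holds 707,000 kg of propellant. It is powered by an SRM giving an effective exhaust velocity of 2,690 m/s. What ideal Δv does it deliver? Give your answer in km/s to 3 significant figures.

m₀ = payload + dry + propellant = 29,200 + 20,800 + 707,000 = 757,000 kg.
m_f = payload + dry = 29,200 + 20,800 = 50,000 kg.
Δv = v_e · ln(m₀/m_f) = 2690.0 × ln(15.14) = 2690.0 × 2.7173 ≈ 7309.6 m/s.

Δv ≈ 7.31 km/s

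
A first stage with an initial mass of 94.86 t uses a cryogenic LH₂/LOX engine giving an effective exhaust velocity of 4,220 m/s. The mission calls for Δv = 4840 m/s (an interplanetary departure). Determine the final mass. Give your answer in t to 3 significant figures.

By the Tsiolkovsky rocket equation, m₀/m_f = exp(Δv / v_e) = exp(4840 / 4220.0) = exp(1.1469) = 3.1485.
m_f = m₀ / 3.1485 = 94.86 / 3.1485 = 30.1286 t.

final mass ≈ 30.1 t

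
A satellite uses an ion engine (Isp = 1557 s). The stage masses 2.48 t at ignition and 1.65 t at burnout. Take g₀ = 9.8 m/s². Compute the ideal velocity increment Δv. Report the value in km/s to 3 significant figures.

v_e = Isp · g₀ = 1557 × 9.8 = 15258.6 m/s.
Δv = v_e · ln(m₀/m_f) = 15258.6 × ln(1.503) = 15258.6 × 0.4075 ≈ 6217.6 m/s.

Δv ≈ 6.22 km/s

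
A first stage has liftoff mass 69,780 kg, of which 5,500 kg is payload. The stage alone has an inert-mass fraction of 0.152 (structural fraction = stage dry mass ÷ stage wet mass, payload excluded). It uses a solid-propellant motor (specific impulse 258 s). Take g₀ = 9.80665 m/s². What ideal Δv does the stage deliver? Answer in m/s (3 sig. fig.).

Δv ≈ 3840 m/s

Stage wet mass = m₀ − payload = 69,780 − 5,500 = 64,280 kg.
Stage dry mass = ε × stage wet mass = 0.152 × 64,280 = 9,770.56 kg.
Burnout mass m_f = stage dry + payload = 9,770.56 + 5,500 = 15,270.56 kg.
v_e = Isp · g₀ = 258 × 9.80665 = 2530.1 m/s.
Δv = v_e · ln(69,780/15,270.56) = 2530.1 × ln(4.57) = 2530.1 × 1.5194 ≈ 3844 m/s.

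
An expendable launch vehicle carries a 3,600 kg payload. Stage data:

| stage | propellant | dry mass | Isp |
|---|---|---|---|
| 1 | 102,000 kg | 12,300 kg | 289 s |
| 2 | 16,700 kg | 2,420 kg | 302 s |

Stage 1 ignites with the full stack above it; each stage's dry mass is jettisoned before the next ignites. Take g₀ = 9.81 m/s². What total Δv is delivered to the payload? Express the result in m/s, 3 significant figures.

Ignition mass of stage 1 = 102,000+12,300 + 16,700+2,420 + 3,600 = 137,020 kg.
Stage 1: m₀ = 137,020 kg, m_f = 137,020 − 102,000 = 35,020 kg; Δv = 289×9.81×ln(3.913) = 2835.1×1.3642 ≈ 3868 m/s.
Stage 2: m₀ = 22,720 kg, m_f = 22,720 − 16,700 = 6,020 kg; Δv = 302×9.81×ln(3.774) = 2962.6×1.3282 ≈ 3935 m/s.
Total Δv = 3868 + 3935 = 7803 m/s.

Δv ≈ 7800 m/s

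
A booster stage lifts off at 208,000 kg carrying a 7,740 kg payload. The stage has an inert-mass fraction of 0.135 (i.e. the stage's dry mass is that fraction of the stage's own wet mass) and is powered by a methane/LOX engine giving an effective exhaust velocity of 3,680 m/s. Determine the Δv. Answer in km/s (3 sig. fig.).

Stage wet mass = m₀ − payload = 208,000 − 7,740 = 200,260 kg.
Stage dry mass = ε × stage wet mass = 0.135 × 200,260 = 27,035.1 kg.
Burnout mass m_f = stage dry + payload = 27,035.1 + 7,740 = 34,775.1 kg.
Δv = v_e · ln(208,000/34,775.1) = 3680.0 × ln(5.981) = 3680.0 × 1.7886 ≈ 6582 m/s.

Δv ≈ 6.58 km/s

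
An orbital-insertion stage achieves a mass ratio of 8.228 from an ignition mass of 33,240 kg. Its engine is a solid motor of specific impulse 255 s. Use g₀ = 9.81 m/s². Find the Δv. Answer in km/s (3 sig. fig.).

v_e = Isp · g₀ = 255 × 9.81 = 2501.6 m/s.
Δv = v_e · ln(8.228) = 2501.6 × 2.1075 ≈ 5272.1 m/s.

Δv ≈ 5.27 km/s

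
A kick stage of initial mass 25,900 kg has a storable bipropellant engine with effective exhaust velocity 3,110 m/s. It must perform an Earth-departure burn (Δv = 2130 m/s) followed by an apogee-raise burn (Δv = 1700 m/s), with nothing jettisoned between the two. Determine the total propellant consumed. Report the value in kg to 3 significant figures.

After the first burn: m = 25900 × exp(−2130/3110.0) = 25900 × 0.50415 = 13,057.5 kg.
After the second burn: m = 13,057.5 × exp(−1700/3110.0) = 13,057.5 × 0.57890 = 7,558.99 kg.
Total propellant = m₀ − m_final = 25900 − 7,558.99 = 18,341.01 kg.

total propellant consumed ≈ 18300 kg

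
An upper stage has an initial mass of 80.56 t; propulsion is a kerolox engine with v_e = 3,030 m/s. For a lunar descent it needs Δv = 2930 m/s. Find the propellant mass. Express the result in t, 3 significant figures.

m₀/m_f = exp(Δv / v_e) = exp(2930 / 3030.0) = exp(0.9670) = 2.6300.
m_f = 80.56 / 2.6300 = 30.6312 t, so propellant = m₀ − m_f = 80.56 − 30.6312 = 49.9288 t.

propellant mass ≈ 49.9 t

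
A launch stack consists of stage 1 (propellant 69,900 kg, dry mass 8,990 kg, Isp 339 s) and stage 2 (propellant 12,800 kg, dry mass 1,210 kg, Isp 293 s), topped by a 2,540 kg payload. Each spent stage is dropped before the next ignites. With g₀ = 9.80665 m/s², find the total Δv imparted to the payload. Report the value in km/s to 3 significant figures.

Δv ≈ 8.65 km/s

Ignition mass of stage 1 = 69,900+8,990 + 12,800+1,210 + 2,540 = 95,440 kg.
Stage 1: m₀ = 95,440 kg, m_f = 95,440 − 69,900 = 25,540 kg; Δv = 339×9.80665×ln(3.737) = 3324.5×1.3183 ≈ 4382 m/s.
Stage 2: m₀ = 16,550 kg, m_f = 16,550 − 12,800 = 3,750 kg; Δv = 293×9.80665×ln(4.413) = 2873.3×1.4846 ≈ 4266 m/s.
Total Δv = 4382 + 4266 = 8648 m/s.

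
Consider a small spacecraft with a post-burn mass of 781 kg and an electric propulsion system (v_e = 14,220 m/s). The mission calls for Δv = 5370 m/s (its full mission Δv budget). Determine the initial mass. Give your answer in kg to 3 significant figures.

m₀/m_f = exp(Δv / v_e) = exp(5370 / 14220.0) = exp(0.3776) = 1.4588.
m₀ = m_f × 1.4588 = 781 × 1.4588 = 1,139.32 kg.

initial mass ≈ 1140 kg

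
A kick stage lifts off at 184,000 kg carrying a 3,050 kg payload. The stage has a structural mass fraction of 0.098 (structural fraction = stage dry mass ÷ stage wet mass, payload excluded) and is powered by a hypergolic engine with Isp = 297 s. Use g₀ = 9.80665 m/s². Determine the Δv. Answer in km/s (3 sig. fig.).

Stage wet mass = m₀ − payload = 184,000 − 3,050 = 180,950 kg.
Stage dry mass = ε × stage wet mass = 0.098 × 180,950 = 17,733.1 kg.
Burnout mass m_f = stage dry + payload = 17,733.1 + 3,050 = 20,783.1 kg.
v_e = Isp · g₀ = 297 × 9.80665 = 2912.6 m/s.
Δv = v_e · ln(184,000/20,783.1) = 2912.6 × ln(8.853) = 2912.6 × 2.1808 ≈ 6352 m/s.

Δv ≈ 6.35 km/s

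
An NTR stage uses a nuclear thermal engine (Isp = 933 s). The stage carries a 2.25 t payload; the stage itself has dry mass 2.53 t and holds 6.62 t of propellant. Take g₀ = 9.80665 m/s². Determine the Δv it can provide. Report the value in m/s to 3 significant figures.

v_e = Isp · g₀ = 933 × 9.80665 = 9149.6 m/s.
m₀ = payload + dry + propellant = 2.25 + 2.53 + 6.62 = 11.4 t.
m_f = payload + dry = 2.25 + 2.53 = 4.78 t.
Δv = v_e · ln(m₀/m_f) = 9149.6 × ln(2.385) = 9149.6 × 0.8692 ≈ 7952.6 m/s.

Δv ≈ 7950 m/s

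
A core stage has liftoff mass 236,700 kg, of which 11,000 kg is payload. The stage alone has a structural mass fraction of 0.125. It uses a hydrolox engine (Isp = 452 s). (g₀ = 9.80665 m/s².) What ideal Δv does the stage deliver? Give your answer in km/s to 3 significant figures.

Stage wet mass = m₀ − payload = 236,700 − 11,000 = 225,700 kg.
Stage dry mass = ε × stage wet mass = 0.125 × 225,700 = 28,212.5 kg.
Burnout mass m_f = stage dry + payload = 28,212.5 + 11,000 = 39,212.5 kg.
v_e = Isp · g₀ = 452 × 9.80665 = 4432.6 m/s.
By the Tsiolkovsky rocket equation, Δv = v_e · ln(236,700/39,212.5) = 4432.6 × ln(6.036) = 4432.6 × 1.7978 ≈ 7969 m/s.

Δv ≈ 7.97 km/s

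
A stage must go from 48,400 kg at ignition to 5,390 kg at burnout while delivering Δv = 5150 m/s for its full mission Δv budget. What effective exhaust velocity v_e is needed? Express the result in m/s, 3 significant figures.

ln(m₀/m_f) = ln(48400/5390) = ln(8.98) = 2.1950.
Using Δv = v_e ln(m₀/m_f): v_e = Δv / ln(m₀/m_f) = 5150 / 2.1950 = 2346.3 m/s.

v_e ≈ 2350 m/s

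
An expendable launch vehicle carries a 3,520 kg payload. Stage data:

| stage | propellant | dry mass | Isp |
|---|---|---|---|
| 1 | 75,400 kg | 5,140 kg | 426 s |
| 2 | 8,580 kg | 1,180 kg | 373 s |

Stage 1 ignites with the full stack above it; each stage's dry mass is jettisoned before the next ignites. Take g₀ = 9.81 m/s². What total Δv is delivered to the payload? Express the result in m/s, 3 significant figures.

Δv ≈ 10600 m/s

Ignition mass of stage 1 = 75,400+5,140 + 8,580+1,180 + 3,520 = 93,820 kg.
Stage 1: m₀ = 93,820 kg, m_f = 93,820 − 75,400 = 18,420 kg; Δv = 426×9.81×ln(5.093) = 4179.1×1.6279 ≈ 6803 m/s.
Stage 2: m₀ = 13,280 kg, m_f = 13,280 − 8,580 = 4,700 kg; Δv = 373×9.81×ln(2.826) = 3659.1×1.0387 ≈ 3801 m/s.
Total Δv = 6803 + 3801 = 10604 m/s.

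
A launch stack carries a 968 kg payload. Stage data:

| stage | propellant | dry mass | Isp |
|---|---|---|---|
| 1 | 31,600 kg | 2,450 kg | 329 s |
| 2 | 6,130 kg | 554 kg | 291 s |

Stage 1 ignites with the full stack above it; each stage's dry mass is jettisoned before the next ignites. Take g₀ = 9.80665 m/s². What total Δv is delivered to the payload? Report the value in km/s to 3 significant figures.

Δv ≈ 9.18 km/s

Ignition mass of stage 1 = 31,600+2,450 + 6,130+554 + 968 = 41,702 kg.
Stage 1: m₀ = 41,702 kg, m_f = 41,702 − 31,600 = 10,102 kg; Δv = 329×9.80665×ln(4.128) = 3226.4×1.4178 ≈ 4574 m/s.
Stage 2: m₀ = 7,652 kg, m_f = 7,652 − 6,130 = 1,522 kg; Δv = 291×9.80665×ln(5.028) = 2853.7×1.6149 ≈ 4609 m/s.
Total Δv = 4574 + 4609 = 9183 m/s.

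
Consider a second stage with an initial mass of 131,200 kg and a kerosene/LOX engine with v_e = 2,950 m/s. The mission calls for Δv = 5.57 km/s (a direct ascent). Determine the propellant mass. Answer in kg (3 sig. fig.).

m₀/m_f = exp(Δv / v_e) = exp(5570 / 2950.0) = exp(1.8881) = 6.6070.
m_f = 131,200 / 6.6070 = 19,857.7 kg, so propellant = m₀ − m_f = 131,200 − 19,857.7 = 111,342.3 kg.

propellant mass ≈ 111000 kg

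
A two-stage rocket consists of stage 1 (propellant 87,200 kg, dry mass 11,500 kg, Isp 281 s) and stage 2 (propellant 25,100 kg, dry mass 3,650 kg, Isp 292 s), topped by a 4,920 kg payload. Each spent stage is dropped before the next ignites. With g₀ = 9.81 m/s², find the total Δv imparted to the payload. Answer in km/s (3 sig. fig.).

Δv ≈ 6.88 km/s

Ignition mass of stage 1 = 87,200+11,500 + 25,100+3,650 + 4,920 = 132,370 kg.
Stage 1: m₀ = 132,370 kg, m_f = 132,370 − 87,200 = 45,170 kg; Δv = 281×9.81×ln(2.93) = 2756.6×1.0752 ≈ 2964 m/s.
Stage 2: m₀ = 33,670 kg, m_f = 33,670 − 25,100 = 8,570 kg; Δv = 292×9.81×ln(3.929) = 2864.5×1.3683 ≈ 3920 m/s.
Total Δv = 2964 + 3920 = 6884 m/s.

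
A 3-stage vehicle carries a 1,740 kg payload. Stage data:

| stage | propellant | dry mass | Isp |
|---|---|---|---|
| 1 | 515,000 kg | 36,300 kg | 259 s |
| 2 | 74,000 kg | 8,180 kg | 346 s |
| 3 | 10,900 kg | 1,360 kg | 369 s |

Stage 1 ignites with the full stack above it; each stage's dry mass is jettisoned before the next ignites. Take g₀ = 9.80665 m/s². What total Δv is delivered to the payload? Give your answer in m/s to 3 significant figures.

Ignition mass of stage 1 = 515,000+36,300 + 74,000+8,180 + 10,900+1,360 + 1,740 = 647,480 kg.
Stage 1: m₀ = 647,480 kg, m_f = 647,480 − 515,000 = 132,480 kg; Δv = 259×9.80665×ln(4.887) = 2539.9×1.5867 ≈ 4030 m/s.
Stage 2: m₀ = 96,180 kg, m_f = 96,180 − 74,000 = 22,180 kg; Δv = 346×9.80665×ln(4.336) = 3393.1×1.4670 ≈ 4978 m/s.
Stage 3: m₀ = 14,000 kg, m_f = 14,000 − 10,900 = 3,100 kg; Δv = 369×9.80665×ln(4.516) = 3618.7×1.5077 ≈ 5456 m/s.
Total Δv = 4030 + 4978 + 5456 = 14464 m/s.

Δv ≈ 14500 m/s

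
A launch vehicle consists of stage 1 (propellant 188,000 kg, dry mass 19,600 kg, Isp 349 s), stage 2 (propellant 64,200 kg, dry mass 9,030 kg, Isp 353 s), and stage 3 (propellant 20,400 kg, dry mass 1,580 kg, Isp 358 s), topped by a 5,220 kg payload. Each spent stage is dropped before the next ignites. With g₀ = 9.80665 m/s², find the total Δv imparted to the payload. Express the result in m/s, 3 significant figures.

Δv ≈ 11600 m/s

Ignition mass of stage 1 = 188,000+19,600 + 64,200+9,030 + 20,400+1,580 + 5,220 = 308,030 kg.
Stage 1: m₀ = 308,030 kg, m_f = 308,030 − 188,000 = 120,030 kg; Δv = 349×9.80665×ln(2.566) = 3422.5×0.9425 ≈ 3226 m/s.
Stage 2: m₀ = 100,430 kg, m_f = 100,430 − 64,200 = 36,230 kg; Δv = 353×9.80665×ln(2.772) = 3461.7×1.0196 ≈ 3530 m/s.
Stage 3: m₀ = 27,200 kg, m_f = 27,200 − 20,400 = 6,800 kg; Δv = 358×9.80665×ln(4) = 3510.8×1.3863 ≈ 4867 m/s.
Total Δv = 3226 + 3530 + 4867 = 11623 m/s.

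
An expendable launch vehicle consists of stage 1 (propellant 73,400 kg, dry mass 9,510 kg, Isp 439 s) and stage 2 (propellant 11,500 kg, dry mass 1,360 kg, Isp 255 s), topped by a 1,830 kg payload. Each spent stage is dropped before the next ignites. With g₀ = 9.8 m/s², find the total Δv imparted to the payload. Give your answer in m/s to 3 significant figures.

Ignition mass of stage 1 = 73,400+9,510 + 11,500+1,360 + 1,830 = 97,600 kg.
Stage 1: m₀ = 97,600 kg, m_f = 97,600 − 73,400 = 24,200 kg; Δv = 439×9.8×ln(4.033) = 4302.2×1.3945 ≈ 6000 m/s.
Stage 2: m₀ = 14,690 kg, m_f = 14,690 − 11,500 = 3,190 kg; Δv = 255×9.8×ln(4.605) = 2499.0×1.5271 ≈ 3816 m/s.
Total Δv = 6000 + 3816 = 9816 m/s.

Δv ≈ 9820 m/s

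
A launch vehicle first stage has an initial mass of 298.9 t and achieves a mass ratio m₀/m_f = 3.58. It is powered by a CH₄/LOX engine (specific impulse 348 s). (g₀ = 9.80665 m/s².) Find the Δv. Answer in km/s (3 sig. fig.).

Δv ≈ 4.35 km/s

v_e = Isp · g₀ = 348 × 9.80665 = 3412.7 m/s.
Using Δv = v_e ln(m₀/m_f): Δv = v_e · ln(3.58) = 3412.7 × 1.2754 ≈ 4352.4 m/s.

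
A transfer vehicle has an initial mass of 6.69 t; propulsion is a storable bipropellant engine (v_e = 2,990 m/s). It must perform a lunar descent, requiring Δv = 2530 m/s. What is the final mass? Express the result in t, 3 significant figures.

m₀/m_f = exp(Δv / v_e) = exp(2530 / 2990.0) = exp(0.8462) = 2.3307.
m_f = m₀ / 2.3307 = 6.69 / 2.3307 = 2.87038 t.

final mass ≈ 2.87 t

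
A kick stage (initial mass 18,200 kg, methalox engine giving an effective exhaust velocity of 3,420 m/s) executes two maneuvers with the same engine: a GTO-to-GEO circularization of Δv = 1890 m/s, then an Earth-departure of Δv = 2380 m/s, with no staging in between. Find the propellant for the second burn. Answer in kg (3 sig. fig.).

After the first burn: m = 18200 × exp(−1890/3420.0) = 18200 × 0.57543 = 10,472.8 kg.
After the second burn: m = 10,472.8 × exp(−2380/3420.0) = 10,472.8 × 0.49862 = 5,221.95 kg.
Second-burn propellant = 10,472.8 − 5,221.95 = 5,250.85 kg.

propellant for the second burn ≈ 5250 kg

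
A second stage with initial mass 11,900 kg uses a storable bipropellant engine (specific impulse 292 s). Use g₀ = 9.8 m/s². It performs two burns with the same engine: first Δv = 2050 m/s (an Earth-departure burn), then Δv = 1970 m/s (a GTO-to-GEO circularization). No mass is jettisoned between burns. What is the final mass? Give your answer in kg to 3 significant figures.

v_e = Isp · g₀ = 292 × 9.8 = 2861.6 m/s.
After the first burn: m = 11900 × exp(−2050/2861.6) = 11900 × 0.48852 = 5,813.39 kg.
After the second burn: m = 5,813.39 × exp(−1970/2861.6) = 5,813.39 × 0.50237 = 2,920.47 kg.

final mass ≈ 2920 kg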